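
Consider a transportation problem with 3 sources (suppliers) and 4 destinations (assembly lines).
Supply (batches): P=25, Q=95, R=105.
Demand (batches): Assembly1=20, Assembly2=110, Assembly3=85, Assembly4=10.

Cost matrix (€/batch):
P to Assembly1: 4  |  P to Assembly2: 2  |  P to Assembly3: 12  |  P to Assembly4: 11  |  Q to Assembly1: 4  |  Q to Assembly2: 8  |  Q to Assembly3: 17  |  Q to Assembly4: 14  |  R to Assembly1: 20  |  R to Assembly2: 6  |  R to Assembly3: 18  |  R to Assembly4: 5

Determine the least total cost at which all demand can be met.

A cheapest plan:
  P to Assembly2: 15 × €2 = €30
  P to Assembly3: 10 × €12 = €120
  Q to Assembly1: 20 × €4 = €80
  Q to Assembly3: 75 × €17 = €1275
  R to Assembly2: 95 × €6 = €570
  R to Assembly4: 10 × €5 = €50
Total = 30 + 120 + 80 + 1275 + 570 + 50 = €2125.

2125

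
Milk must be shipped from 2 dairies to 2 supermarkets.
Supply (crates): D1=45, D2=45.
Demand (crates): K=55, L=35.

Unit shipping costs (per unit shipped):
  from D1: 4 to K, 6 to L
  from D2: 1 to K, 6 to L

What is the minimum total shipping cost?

295

One minimum-cost allocation:
  D1–K: 10 crates
  D1–L: 35 crates
  D2–K: 45 crates
Total cost = 295.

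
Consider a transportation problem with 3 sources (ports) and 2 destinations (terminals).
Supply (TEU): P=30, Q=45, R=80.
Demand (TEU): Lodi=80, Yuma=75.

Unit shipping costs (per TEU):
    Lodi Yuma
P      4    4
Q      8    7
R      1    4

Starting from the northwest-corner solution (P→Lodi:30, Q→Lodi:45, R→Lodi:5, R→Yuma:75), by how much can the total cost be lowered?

270

Current plan cost = 30·4 + 45·8 + 5·1 + 75·4 = 785.
Optimal plan:
  P->Yuma: 30 × 4 = 120
  Q->Yuma: 45 × 7 = 315
  R->Lodi: 80 × 1 = 80
Optimal cost = 515.
Saving = 785 − 515 = 270.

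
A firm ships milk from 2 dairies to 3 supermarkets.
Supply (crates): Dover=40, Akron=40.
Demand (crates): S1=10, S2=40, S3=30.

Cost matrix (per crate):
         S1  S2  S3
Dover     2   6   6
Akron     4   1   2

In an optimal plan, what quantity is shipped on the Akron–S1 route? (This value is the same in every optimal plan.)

Solving gives:
  Dover to S1: 10 × 2 = 20
  Dover to S3: 30 × 6 = 180
  Akron to S2: 40 × 1 = 40
Total cost = 240.
The route Akron→S1 is not used.

0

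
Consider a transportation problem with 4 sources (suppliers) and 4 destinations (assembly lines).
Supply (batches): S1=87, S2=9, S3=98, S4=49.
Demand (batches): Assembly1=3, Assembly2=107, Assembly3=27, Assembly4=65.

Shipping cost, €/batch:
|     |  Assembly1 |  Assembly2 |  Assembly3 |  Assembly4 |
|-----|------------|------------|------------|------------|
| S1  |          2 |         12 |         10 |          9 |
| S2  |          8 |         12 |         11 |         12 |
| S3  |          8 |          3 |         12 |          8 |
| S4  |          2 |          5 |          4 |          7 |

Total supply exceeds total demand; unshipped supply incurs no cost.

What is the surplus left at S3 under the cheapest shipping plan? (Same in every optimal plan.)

An optimal plan:
  S1→Assembly1: 3 × €2 = €6
  S1→Assembly4: 52 × €9 = €468
  S3→Assembly2: 98 × €3 = €294
  S4→Assembly2: 9 × €5 = €45
  S4→Assembly3: 27 × €4 = €108
  S4→Assembly4: 13 × €7 = €91
Total cost = €1012.
S3 ships 98 of its 98, leaving 0.

0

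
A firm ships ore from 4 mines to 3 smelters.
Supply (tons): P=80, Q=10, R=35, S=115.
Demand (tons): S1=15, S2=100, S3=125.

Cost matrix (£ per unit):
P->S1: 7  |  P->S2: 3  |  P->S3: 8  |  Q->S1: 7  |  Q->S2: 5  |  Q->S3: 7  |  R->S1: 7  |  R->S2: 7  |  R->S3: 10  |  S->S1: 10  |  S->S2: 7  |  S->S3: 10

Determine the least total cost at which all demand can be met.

1705

A cheapest plan:
  P→S2: 80 × £3 = £240
  Q→S3: 10 × £7 = £70
  R→S1: 15 × £7 = £105
  R→S2: 20 × £7 = £140
  S→S3: 115 × £10 = £1150
Total = 240 + 70 + 105 + 140 + 1150 = £1705.
(Supply check: P ships 80; Q ships 10; R ships 35; S ships 115.)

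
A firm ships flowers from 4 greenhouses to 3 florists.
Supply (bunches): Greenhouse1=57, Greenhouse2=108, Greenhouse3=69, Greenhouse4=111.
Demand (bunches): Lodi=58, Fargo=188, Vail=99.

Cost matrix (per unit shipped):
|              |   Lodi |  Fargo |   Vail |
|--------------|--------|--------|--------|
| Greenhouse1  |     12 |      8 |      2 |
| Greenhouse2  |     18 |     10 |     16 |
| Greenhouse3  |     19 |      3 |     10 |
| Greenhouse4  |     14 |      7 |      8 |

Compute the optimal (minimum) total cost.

A cheapest plan:
  Greenhouse1 to Vail: 57 × 2 = 114
  Greenhouse2 to Fargo: 108 × 10 = 1080
  Greenhouse3 to Fargo: 69 × 3 = 207
  Greenhouse4 to Lodi: 58 × 14 = 812
  Greenhouse4 to Fargo: 11 × 7 = 77
  Greenhouse4 to Vail: 42 × 8 = 336
Total = 114 + 1080 + 207 + 812 + 77 + 336 = 2626.
(Supply check: Greenhouse1 ships 57; Greenhouse2 ships 108; Greenhouse3 ships 69; Greenhouse4 ships 111.)

2626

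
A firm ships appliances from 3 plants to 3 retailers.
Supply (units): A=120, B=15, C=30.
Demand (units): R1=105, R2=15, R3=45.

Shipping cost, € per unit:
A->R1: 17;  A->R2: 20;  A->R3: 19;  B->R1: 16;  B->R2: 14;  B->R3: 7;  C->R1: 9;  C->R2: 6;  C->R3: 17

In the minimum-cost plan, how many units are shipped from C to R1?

Solving gives:
  A→R1: 90 × €17 = €1530
  A→R3: 30 × €19 = €570
  B→R3: 15 × €7 = €105
  C→R1: 15 × €9 = €135
  C→R2: 15 × €6 = €90
Total cost = €2430.
So C→R1 carries 15 units.

15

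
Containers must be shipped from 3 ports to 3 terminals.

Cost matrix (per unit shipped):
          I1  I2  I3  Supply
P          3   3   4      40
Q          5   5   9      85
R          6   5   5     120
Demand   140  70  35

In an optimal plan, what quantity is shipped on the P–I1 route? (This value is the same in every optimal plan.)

The minimum-cost plan:
  P to I1: 40 × 3 = 120
  Q to I1: 85 × 5 = 425
  R to I1: 15 × 6 = 90
  R to I2: 70 × 5 = 350
  R to I3: 35 × 5 = 175
Total cost = 1160.
So P→I1 carries 40 TEU.

40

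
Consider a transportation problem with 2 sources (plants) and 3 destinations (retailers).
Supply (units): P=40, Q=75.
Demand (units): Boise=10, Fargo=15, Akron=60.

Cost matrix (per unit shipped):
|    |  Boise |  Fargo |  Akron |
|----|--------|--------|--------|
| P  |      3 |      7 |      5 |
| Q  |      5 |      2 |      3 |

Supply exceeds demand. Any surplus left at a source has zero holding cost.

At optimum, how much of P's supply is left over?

30

Minimum-cost shipments:
  P→Boise: 10 units
  Q→Fargo: 15 units
  Q→Akron: 60 units
Total cost = 240.
P ships 10 of its 40, leaving 30.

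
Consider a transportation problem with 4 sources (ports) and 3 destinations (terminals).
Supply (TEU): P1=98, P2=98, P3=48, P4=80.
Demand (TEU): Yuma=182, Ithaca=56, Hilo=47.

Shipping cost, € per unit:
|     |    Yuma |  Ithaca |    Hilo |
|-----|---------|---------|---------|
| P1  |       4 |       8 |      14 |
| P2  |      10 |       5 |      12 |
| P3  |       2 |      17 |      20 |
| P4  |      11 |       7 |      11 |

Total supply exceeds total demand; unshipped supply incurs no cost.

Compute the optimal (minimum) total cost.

1645

One minimum-cost allocation:
  P1 to Yuma: 98 TEU
  P2 to Yuma: 36 TEU
  P2 to Ithaca: 56 TEU
  P3 to Yuma: 48 TEU
  P4 to Hilo: 47 TEU
Total cost = €1645.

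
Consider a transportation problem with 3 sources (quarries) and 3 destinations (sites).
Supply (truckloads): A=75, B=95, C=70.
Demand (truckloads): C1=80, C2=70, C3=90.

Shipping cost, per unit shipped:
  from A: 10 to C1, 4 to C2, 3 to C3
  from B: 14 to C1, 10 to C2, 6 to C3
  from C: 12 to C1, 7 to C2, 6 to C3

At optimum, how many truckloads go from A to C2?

Solving gives:
  A to C1: 5 × 10 = 50
  A to C2: 70 × 4 = 280
  B to C1: 5 × 14 = 70
  B to C3: 90 × 6 = 540
  C to C1: 70 × 12 = 840
Total cost = 1780.
So A→C2 carries 70 truckloads.

70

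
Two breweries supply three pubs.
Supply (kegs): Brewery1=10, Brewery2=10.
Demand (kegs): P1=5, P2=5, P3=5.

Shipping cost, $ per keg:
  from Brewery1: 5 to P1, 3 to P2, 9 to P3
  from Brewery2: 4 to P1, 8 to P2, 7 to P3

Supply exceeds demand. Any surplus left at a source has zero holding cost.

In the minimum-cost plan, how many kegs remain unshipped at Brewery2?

0

An optimal plan:
  Brewery1→P2: 5 × $3 = $15
  Brewery2→P1: 5 × $4 = $20
  Brewery2→P3: 5 × $7 = $35
Total cost = $70.
Brewery2 ships 10 of its 10, leaving 0.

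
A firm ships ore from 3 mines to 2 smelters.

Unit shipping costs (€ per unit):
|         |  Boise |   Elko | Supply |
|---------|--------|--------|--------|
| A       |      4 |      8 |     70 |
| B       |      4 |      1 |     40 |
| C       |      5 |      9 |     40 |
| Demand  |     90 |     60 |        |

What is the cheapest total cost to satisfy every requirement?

An optimal shipping plan:
  A–Boise: 50 × €4 = €200
  A–Elko: 20 × €8 = €160
  B–Elko: 40 × €1 = €40
  C–Boise: 40 × €5 = €200
Total = 200 + 160 + 40 + 200 = €600.
(Supply check: A ships 70; B ships 40; C ships 40.)

600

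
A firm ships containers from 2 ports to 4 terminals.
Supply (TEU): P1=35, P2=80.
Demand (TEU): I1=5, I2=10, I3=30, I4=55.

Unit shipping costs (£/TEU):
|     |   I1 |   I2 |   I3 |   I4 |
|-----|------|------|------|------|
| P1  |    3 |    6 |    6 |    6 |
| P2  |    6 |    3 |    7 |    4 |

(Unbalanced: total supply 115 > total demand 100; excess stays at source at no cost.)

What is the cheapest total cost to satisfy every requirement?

Optimal allocation:
  P1→I1: 5 × £3 = £15
  P1→I3: 30 × £6 = £180
  P2→I2: 10 × £3 = £30
  P2→I4: 55 × £4 = £220
Total = 15 + 180 + 30 + 220 = £445.

445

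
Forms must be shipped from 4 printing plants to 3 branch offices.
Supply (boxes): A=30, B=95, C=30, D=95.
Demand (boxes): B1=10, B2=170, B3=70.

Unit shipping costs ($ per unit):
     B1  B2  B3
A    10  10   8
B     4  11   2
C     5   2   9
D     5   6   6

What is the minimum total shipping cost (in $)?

1275

Optimal allocation:
  A->B2: 30 × $10 = $300
  B->B1: 10 × $4 = $40
  B->B2: 15 × $11 = $165
  B->B3: 70 × $2 = $140
  C->B2: 30 × $2 = $60
  D->B2: 95 × $6 = $570
Total = 300 + 40 + 165 + 140 + 60 + 570 = $1275.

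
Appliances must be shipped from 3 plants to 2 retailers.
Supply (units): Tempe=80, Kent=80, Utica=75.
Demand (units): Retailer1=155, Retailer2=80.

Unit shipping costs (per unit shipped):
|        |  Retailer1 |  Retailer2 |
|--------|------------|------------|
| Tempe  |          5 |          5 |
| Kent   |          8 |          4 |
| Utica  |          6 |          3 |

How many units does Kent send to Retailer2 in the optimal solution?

Optimal shipments:
  Tempe→Retailer1: 80 × 5 = 400
  Kent→Retailer2: 80 × 4 = 320
  Utica→Retailer1: 75 × 6 = 450
Total cost = 1170.
So Kent→Retailer2 carries 80 units.

80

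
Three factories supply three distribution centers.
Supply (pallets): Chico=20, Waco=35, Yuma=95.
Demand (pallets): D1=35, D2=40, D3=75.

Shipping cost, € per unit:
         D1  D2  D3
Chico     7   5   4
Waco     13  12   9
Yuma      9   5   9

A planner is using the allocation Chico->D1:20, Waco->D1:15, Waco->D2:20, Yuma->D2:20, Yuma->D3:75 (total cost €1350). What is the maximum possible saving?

Current plan cost = 20·7 + 15·13 + 20·12 + 20·5 + 75·9 = €1350.
Optimal plan:
  Chico–D3: 20 pallets
  Waco–D3: 35 pallets
  Yuma–D1: 35 pallets
  Yuma–D2: 40 pallets
  Yuma–D3: 20 pallets
Optimal cost = €1090.
Saving = 1350 − 1090 = €260.

260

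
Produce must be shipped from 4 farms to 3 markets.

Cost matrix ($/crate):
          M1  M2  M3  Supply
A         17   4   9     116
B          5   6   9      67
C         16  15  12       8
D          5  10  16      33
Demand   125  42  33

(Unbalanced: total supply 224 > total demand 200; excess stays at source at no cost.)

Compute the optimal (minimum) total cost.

1382

Optimal allocation:
  A→M1: 17 × $17 = $289
  A→M2: 42 × $4 = $168
  A→M3: 33 × $9 = $297
  B→M1: 67 × $5 = $335
  C→M1: 8 × $16 = $128
  D→M1: 33 × $5 = $165
Total = 289 + 168 + 297 + 335 + 128 + 165 = $1382.
(Supply check: A ships 92; B ships 67; C ships 8; D ships 33.)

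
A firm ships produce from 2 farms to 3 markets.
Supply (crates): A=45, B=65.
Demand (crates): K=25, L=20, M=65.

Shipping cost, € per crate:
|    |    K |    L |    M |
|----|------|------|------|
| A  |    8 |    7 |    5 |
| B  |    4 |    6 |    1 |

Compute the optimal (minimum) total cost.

An optimal shipping plan:
  A→K: 25 × €8 = €200
  A→L: 20 × €7 = €140
  B→M: 65 × €1 = €65
Total = 200 + 140 + 65 = €405.

405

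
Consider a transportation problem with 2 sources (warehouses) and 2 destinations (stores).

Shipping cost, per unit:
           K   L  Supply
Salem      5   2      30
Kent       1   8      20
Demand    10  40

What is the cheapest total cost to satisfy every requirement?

150

One minimum-cost allocation:
  Salem→L: 30 × 2 = 60
  Kent→K: 10 × 1 = 10
  Kent→L: 10 × 8 = 80
Total = 60 + 10 + 80 = 150.
(Supply check: Salem ships 30; Kent ships 20.)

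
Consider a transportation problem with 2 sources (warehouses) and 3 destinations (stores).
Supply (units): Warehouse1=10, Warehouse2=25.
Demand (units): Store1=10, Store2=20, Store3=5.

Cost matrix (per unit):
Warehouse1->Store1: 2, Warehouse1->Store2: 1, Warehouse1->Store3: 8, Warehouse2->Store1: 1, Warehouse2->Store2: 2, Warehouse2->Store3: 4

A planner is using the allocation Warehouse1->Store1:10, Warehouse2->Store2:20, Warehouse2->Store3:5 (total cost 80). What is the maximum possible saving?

Current plan cost = 10·2 + 20·2 + 5·4 = 80.
Optimal plan:
  Warehouse1->Store2: 10 × 1 = 10
  Warehouse2->Store1: 10 × 1 = 10
  Warehouse2->Store2: 10 × 2 = 20
  Warehouse2->Store3: 5 × 4 = 20
Optimal cost = 60.
Saving = 80 − 60 = 20.

20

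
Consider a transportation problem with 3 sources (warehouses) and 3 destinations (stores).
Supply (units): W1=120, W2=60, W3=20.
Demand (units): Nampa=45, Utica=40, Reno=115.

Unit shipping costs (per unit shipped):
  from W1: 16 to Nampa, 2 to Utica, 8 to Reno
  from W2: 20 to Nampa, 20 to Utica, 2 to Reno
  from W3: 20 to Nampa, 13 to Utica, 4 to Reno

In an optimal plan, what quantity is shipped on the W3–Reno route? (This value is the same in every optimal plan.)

20

Solving gives:
  W1–Nampa: 45 × 16 = 720
  W1–Utica: 40 × 2 = 80
  W1–Reno: 35 × 8 = 280
  W2–Reno: 60 × 2 = 120
  W3–Reno: 20 × 4 = 80
Total cost = 1280.
So W3→Reno carries 20 units.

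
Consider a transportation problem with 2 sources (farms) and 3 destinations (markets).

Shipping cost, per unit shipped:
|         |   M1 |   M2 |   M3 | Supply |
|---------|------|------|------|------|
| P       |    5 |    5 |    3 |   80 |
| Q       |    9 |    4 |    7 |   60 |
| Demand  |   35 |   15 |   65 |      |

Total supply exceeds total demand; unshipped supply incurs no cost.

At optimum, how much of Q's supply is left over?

An optimal plan:
  P to M1: 35 × 5 = 175
  P to M3: 45 × 3 = 135
  Q to M2: 15 × 4 = 60
  Q to M3: 20 × 7 = 140
Total cost = 510.
Q ships 35 of its 60, leaving 25.

25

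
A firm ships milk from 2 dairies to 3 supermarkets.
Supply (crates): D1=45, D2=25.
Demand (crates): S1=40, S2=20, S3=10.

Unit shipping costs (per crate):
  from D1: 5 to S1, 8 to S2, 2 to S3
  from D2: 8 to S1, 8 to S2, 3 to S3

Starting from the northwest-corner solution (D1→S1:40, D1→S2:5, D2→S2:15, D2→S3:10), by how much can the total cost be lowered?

Current plan cost = 40·5 + 5·8 + 15·8 + 10·3 = 390.
Optimal plan:
  D1->S1: 40 × 5 = 200
  D1->S3: 5 × 2 = 10
  D2->S2: 20 × 8 = 160
  D2->S3: 5 × 3 = 15
Optimal cost = 385.
Saving = 390 − 385 = 5.

5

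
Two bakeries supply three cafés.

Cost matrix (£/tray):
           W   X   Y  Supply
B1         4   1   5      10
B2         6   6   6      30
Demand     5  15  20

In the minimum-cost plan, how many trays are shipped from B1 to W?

0

Solving gives:
  B1->X: 10 × £1 = £10
  B2->W: 5 × £6 = £30
  B2->X: 5 × £6 = £30
  B2->Y: 20 × £6 = £120
Total cost = £190.
The route B1→W is not used.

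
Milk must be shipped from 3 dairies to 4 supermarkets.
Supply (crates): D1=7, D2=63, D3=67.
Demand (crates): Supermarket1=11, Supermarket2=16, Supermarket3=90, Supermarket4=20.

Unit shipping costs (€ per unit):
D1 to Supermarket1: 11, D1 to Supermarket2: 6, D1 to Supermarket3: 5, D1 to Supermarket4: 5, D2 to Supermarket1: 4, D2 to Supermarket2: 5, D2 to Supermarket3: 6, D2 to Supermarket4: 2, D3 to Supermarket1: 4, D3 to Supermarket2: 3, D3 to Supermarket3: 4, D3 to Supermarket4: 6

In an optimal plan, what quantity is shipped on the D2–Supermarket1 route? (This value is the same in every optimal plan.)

11

The minimum-cost plan:
  D1 to Supermarket3: 7 × €5 = €35
  D2 to Supermarket1: 11 × €4 = €44
  D2 to Supermarket2: 16 × €5 = €80
  D2 to Supermarket3: 16 × €6 = €96
  D2 to Supermarket4: 20 × €2 = €40
  D3 to Supermarket3: 67 × €4 = €268
Total cost = €563.
So D2→Supermarket1 carries 11 crates.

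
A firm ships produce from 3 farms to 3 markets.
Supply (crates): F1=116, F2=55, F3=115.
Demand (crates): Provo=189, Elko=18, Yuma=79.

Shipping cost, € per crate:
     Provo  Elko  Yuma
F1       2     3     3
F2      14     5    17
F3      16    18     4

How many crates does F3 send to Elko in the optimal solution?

Solving gives:
  F1 to Provo: 116 × €2 = €232
  F2 to Provo: 37 × €14 = €518
  F2 to Elko: 18 × €5 = €90
  F3 to Provo: 36 × €16 = €576
  F3 to Yuma: 79 × €4 = €316
Total cost = €1732.
The route F3→Elko is not used.

0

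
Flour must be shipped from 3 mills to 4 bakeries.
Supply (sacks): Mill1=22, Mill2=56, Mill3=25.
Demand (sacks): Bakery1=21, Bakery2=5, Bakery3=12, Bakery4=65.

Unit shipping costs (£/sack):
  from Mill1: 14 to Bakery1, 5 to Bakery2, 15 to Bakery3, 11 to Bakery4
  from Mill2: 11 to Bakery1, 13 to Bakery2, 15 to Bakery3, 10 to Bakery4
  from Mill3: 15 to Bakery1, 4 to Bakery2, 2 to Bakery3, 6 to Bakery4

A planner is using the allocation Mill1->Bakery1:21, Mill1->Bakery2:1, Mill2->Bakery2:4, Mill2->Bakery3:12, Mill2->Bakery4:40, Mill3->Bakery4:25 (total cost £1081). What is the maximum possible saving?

186

Current plan cost = 21·14 + 1·5 + 4·13 + 12·15 + 40·10 + 25·6 = £1081.
Optimal plan:
  Mill1–Bakery2: 5 × £5 = £25
  Mill1–Bakery4: 17 × £11 = £187
  Mill2–Bakery1: 21 × £11 = £231
  Mill2–Bakery4: 35 × £10 = £350
  Mill3–Bakery3: 12 × £2 = £24
  Mill3–Bakery4: 13 × £6 = £78
Optimal cost = £895.
Saving = 1081 − 895 = £186.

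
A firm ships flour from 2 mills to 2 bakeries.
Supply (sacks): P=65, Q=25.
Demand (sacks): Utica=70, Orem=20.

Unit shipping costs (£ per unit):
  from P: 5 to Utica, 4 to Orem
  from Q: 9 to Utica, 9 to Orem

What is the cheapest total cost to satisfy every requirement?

530

One minimum-cost allocation:
  P–Utica: 45 × £5 = £225
  P–Orem: 20 × £4 = £80
  Q–Utica: 25 × £9 = £225
Total = 225 + 80 + 225 = £530.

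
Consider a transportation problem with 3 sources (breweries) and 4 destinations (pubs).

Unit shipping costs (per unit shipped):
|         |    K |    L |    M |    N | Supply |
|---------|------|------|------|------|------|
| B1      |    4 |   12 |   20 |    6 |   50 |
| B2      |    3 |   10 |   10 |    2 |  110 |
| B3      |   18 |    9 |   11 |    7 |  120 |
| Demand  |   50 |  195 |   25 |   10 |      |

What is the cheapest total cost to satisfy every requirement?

An optimal shipping plan:
  B1->K: 50 kegs
  B2->L: 75 kegs
  B2->M: 25 kegs
  B2->N: 10 kegs
  B3->L: 120 kegs
Total cost = 2300.

2300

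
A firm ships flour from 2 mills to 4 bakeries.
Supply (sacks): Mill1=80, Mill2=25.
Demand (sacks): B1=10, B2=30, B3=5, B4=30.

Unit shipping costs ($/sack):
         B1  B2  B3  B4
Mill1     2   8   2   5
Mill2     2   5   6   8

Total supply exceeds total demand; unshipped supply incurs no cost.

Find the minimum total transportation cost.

An optimal shipping plan:
  Mill1->B1: 10 sacks
  Mill1->B2: 5 sacks
  Mill1->B3: 5 sacks
  Mill1->B4: 30 sacks
  Mill2->B2: 25 sacks
Total cost = $345.

345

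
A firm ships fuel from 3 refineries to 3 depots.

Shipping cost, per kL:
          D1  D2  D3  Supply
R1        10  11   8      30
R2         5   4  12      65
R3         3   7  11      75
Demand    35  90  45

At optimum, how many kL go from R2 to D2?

65

The minimum-cost plan:
  R1–D3: 30 kL
  R2–D2: 65 kL
  R3–D1: 35 kL
  R3–D2: 25 kL
  R3–D3: 15 kL
Total cost = 945.
So R2→D2 carries 65 kL.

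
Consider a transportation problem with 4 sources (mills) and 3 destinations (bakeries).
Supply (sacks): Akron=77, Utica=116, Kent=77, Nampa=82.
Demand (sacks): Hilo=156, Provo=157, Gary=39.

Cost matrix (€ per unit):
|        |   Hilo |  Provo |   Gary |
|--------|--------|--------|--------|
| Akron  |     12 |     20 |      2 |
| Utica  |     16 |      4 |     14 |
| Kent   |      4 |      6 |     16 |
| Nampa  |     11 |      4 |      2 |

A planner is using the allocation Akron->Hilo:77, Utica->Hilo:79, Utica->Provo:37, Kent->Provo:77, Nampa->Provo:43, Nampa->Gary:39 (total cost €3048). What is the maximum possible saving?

1127

Current plan cost = 77·12 + 79·16 + 37·4 + 77·6 + 43·4 + 39·2 = €3048.
Optimal plan:
  Akron to Hilo: 38 sacks
  Akron to Gary: 39 sacks
  Utica to Provo: 116 sacks
  Kent to Hilo: 77 sacks
  Nampa to Hilo: 41 sacks
  Nampa to Provo: 41 sacks
Optimal cost = €1921.
Saving = 3048 − 1921 = €1127.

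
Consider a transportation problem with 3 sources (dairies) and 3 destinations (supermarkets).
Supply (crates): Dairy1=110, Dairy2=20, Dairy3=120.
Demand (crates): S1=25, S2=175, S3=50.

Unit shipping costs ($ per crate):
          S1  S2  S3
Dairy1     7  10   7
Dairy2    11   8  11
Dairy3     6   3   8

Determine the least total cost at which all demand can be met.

One minimum-cost allocation:
  Dairy1 to S1: 25 × $7 = $175
  Dairy1 to S2: 35 × $10 = $350
  Dairy1 to S3: 50 × $7 = $350
  Dairy2 to S2: 20 × $8 = $160
  Dairy3 to S2: 120 × $3 = $360
Total = 175 + 350 + 350 + 160 + 360 = $1395.

1395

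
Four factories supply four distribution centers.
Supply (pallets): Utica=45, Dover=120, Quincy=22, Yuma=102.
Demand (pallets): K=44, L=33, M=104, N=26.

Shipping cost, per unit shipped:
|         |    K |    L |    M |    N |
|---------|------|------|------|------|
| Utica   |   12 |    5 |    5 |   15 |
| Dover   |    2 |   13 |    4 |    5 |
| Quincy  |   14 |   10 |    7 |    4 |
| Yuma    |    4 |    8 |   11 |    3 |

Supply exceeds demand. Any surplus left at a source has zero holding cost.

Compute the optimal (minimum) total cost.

791

An optimal shipping plan:
  Utica to L: 33 × 5 = 165
  Utica to M: 12 × 5 = 60
  Dover to K: 28 × 2 = 56
  Dover to M: 92 × 4 = 368
  Yuma to K: 16 × 4 = 64
  Yuma to N: 26 × 3 = 78
Total = 165 + 60 + 56 + 368 + 64 + 78 = 791.
(Supply check: Utica ships 45; Dover ships 120; Quincy ships 0; Yuma ships 42.)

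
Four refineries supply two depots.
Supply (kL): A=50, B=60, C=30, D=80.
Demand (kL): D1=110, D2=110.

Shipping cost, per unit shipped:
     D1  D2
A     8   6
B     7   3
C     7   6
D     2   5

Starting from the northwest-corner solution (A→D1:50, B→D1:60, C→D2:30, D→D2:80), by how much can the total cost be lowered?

550

Current plan cost = 50·8 + 60·7 + 30·6 + 80·5 = 1400.
Optimal plan:
  A to D2: 50 kL
  B to D2: 60 kL
  C to D1: 30 kL
  D to D1: 80 kL
Optimal cost = 850.
Saving = 1400 − 850 = 550.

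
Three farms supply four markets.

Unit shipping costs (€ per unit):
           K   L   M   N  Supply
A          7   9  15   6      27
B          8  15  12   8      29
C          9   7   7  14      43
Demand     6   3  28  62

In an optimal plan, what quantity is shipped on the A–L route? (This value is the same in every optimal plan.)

0

The minimum-cost plan:
  A to N: 27 crates
  B to N: 29 crates
  C to K: 6 crates
  C to L: 3 crates
  C to M: 28 crates
  C to N: 6 crates
Total cost = €749.
The route A→L is not used.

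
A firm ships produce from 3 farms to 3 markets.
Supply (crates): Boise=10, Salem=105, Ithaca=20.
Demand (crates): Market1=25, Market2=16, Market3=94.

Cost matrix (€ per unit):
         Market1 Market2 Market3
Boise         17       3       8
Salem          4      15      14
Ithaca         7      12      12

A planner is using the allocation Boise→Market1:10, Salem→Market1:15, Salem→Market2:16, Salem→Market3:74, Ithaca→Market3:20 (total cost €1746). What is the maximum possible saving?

Current plan cost = 10·17 + 15·4 + 16·15 + 74·14 + 20·12 = €1746.
Optimal plan:
  Boise->Market2: 10 × €3 = €30
  Salem->Market1: 25 × €4 = €100
  Salem->Market3: 80 × €14 = €1120
  Ithaca->Market2: 6 × €12 = €72
  Ithaca->Market3: 14 × €12 = €168
Optimal cost = €1490.
Saving = 1746 − 1490 = €256.

256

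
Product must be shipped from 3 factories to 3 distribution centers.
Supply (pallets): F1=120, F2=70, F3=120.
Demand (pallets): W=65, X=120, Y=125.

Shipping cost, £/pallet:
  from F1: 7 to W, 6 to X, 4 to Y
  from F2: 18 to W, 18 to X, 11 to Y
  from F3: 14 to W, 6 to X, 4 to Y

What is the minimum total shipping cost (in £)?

An optimal shipping plan:
  F1->W: 65 × £7 = £455
  F1->Y: 55 × £4 = £220
  F2->Y: 70 × £11 = £770
  F3->X: 120 × £6 = £720
Total = 455 + 220 + 770 + 720 = £2165.

2165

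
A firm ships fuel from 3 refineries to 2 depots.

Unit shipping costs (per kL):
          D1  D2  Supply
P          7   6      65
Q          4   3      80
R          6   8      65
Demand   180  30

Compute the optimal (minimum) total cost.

1135

One minimum-cost allocation:
  P–D1: 35 × 7 = 245
  P–D2: 30 × 6 = 180
  Q–D1: 80 × 4 = 320
  R–D1: 65 × 6 = 390
Total = 245 + 180 + 320 + 390 = 1135.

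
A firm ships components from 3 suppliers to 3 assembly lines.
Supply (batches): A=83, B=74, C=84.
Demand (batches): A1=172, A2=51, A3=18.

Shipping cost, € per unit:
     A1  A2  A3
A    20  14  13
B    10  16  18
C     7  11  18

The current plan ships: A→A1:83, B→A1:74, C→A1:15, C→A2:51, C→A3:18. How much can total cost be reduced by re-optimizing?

Current plan cost = 83·20 + 74·10 + 15·7 + 51·11 + 18·18 = €3390.
Optimal plan:
  A to A1: 14 × €20 = €280
  A to A2: 51 × €14 = €714
  A to A3: 18 × €13 = €234
  B to A1: 74 × €10 = €740
  C to A1: 84 × €7 = €588
Optimal cost = €2556.
Saving = 3390 − 2556 = €834.

834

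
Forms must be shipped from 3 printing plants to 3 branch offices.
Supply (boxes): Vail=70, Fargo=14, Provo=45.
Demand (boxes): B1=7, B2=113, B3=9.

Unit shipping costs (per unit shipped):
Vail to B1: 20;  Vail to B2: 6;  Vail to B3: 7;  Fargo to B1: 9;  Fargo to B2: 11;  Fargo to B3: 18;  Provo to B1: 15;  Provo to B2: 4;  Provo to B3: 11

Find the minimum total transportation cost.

749

One minimum-cost allocation:
  Vail–B2: 61 boxes
  Vail–B3: 9 boxes
  Fargo–B1: 7 boxes
  Fargo–B2: 7 boxes
  Provo–B2: 45 boxes
Total cost = 749.
(Supply check: Vail ships 70; Fargo ships 14; Provo ships 45.)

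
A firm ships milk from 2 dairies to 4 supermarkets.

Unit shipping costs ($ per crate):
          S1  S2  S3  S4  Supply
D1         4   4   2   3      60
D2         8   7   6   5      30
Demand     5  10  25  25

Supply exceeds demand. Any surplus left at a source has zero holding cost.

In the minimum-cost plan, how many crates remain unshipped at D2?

Minimum-cost shipments:
  D1->S1: 5 crates
  D1->S2: 10 crates
  D1->S3: 25 crates
  D1->S4: 20 crates
  D2->S4: 5 crates
Total cost = $195.
D2 ships 5 of its 30, leaving 25.

25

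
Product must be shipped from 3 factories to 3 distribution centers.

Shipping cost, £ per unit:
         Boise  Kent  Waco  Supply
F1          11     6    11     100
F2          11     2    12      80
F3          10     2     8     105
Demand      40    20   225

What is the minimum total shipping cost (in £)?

A cheapest plan:
  F1–Waco: 100 × £11 = £1100
  F2–Boise: 40 × £11 = £440
  F2–Kent: 20 × £2 = £40
  F2–Waco: 20 × £12 = £240
  F3–Waco: 105 × £8 = £840
Total = 1100 + 440 + 40 + 240 + 840 = £2660.

2660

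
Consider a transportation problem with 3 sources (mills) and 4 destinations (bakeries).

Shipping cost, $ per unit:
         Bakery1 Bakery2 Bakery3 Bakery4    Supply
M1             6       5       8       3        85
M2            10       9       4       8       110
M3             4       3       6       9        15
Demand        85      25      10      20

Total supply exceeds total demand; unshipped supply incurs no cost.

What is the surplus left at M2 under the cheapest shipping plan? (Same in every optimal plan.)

Minimum-cost shipments:
  M1 to Bakery1: 40 × $6 = $240
  M1 to Bakery2: 25 × $5 = $125
  M1 to Bakery4: 20 × $3 = $60
  M2 to Bakery1: 30 × $10 = $300
  M2 to Bakery3: 10 × $4 = $40
  M3 to Bakery1: 15 × $4 = $60
Total cost = $825.
M2 ships 40 of its 110, leaving 70.

70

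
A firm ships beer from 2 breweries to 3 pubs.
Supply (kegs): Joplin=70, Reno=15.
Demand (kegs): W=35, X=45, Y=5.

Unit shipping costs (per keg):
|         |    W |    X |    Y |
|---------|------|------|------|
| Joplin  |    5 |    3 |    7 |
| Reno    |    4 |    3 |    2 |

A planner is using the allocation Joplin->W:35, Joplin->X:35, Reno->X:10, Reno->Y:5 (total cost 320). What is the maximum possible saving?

10

Current plan cost = 35·5 + 35·3 + 10·3 + 5·2 = 320.
Optimal plan:
  Joplin to W: 25 kegs
  Joplin to X: 45 kegs
  Reno to W: 10 kegs
  Reno to Y: 5 kegs
Optimal cost = 310.
Saving = 320 − 310 = 10.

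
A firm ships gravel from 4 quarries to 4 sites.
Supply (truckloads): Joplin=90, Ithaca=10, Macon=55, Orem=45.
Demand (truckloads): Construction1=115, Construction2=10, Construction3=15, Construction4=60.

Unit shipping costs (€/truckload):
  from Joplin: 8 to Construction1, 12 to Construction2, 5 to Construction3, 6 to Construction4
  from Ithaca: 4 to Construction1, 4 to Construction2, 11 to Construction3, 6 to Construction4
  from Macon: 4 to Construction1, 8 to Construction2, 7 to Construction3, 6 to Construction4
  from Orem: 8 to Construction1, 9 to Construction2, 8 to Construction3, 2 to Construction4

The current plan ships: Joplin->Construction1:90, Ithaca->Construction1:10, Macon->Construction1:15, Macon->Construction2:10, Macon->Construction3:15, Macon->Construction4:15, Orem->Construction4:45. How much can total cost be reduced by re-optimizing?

Current plan cost = 90·8 + 10·4 + 15·4 + 10·8 + 15·7 + 15·6 + 45·2 = €1185.
Optimal plan:
  Joplin–Construction1: 60 × €8 = €480
  Joplin–Construction3: 15 × €5 = €75
  Joplin–Construction4: 15 × €6 = €90
  Ithaca–Construction2: 10 × €4 = €40
  Macon–Construction1: 55 × €4 = €220
  Orem–Construction4: 45 × €2 = €90
Optimal cost = €995.
Saving = 1185 − 995 = €190.

190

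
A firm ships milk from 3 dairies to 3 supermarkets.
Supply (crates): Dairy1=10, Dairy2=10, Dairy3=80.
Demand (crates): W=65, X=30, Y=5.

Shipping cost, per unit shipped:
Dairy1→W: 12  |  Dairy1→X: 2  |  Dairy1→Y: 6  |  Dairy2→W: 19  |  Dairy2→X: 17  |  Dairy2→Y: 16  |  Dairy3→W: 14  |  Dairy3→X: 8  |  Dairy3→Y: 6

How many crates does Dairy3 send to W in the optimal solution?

55

The minimum-cost plan:
  Dairy1→X: 10 × 2 = 20
  Dairy2→W: 10 × 19 = 190
  Dairy3→W: 55 × 14 = 770
  Dairy3→X: 20 × 8 = 160
  Dairy3→Y: 5 × 6 = 30
Total cost = 1170.
So Dairy3→W carries 55 crates.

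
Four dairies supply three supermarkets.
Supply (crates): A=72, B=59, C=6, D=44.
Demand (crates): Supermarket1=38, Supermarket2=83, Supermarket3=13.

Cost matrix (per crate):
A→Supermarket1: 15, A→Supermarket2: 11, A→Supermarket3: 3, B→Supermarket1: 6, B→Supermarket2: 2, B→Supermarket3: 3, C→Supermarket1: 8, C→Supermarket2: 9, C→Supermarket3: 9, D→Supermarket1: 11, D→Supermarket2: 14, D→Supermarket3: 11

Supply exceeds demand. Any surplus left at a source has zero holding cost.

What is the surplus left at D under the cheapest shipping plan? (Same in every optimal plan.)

Minimum-cost shipments:
  A→Supermarket2: 24 crates
  A→Supermarket3: 13 crates
  B→Supermarket2: 59 crates
  C→Supermarket1: 6 crates
  D→Supermarket1: 32 crates
Total cost = 821.
D ships 32 of its 44, leaving 12.

12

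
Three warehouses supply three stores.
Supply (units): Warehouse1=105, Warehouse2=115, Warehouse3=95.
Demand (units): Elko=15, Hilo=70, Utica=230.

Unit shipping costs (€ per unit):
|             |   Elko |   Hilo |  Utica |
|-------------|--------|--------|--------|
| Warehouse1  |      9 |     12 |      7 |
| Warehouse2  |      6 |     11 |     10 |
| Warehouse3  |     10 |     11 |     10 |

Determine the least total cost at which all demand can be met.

2845

One minimum-cost allocation:
  Warehouse1->Utica: 105 × €7 = €735
  Warehouse2->Elko: 15 × €6 = €90
  Warehouse2->Utica: 100 × €10 = €1000
  Warehouse3->Hilo: 70 × €11 = €770
  Warehouse3->Utica: 25 × €10 = €250
Total = 735 + 90 + 1000 + 770 + 250 = €2845.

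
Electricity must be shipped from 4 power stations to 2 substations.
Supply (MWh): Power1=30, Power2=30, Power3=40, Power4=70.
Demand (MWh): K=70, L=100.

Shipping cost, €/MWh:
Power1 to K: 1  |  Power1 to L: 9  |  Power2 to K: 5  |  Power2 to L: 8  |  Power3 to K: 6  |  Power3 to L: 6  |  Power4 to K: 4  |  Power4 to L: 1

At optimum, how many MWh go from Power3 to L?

30

The minimum-cost plan:
  Power1 to K: 30 × €1 = €30
  Power2 to K: 30 × €5 = €150
  Power3 to K: 10 × €6 = €60
  Power3 to L: 30 × €6 = €180
  Power4 to L: 70 × €1 = €70
Total cost = €490.
So Power3→L carries 30 MWh.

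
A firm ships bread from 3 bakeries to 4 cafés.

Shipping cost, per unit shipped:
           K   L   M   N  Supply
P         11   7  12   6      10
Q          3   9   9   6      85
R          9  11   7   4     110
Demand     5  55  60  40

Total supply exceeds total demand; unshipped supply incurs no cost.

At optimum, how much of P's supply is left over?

Minimum-cost shipments:
  P to L: 10 × 7 = 70
  Q to K: 5 × 3 = 15
  Q to L: 45 × 9 = 405
  R to M: 60 × 7 = 420
  R to N: 40 × 4 = 160
Total cost = 1070.
P ships 10 of its 10, leaving 0.

0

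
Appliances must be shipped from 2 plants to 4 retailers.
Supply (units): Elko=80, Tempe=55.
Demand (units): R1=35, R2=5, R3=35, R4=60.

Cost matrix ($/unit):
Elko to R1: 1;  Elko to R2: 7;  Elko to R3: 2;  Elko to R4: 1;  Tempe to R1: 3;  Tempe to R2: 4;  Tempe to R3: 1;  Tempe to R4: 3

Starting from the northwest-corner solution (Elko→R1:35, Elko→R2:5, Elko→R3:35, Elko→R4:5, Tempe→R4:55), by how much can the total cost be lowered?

Current plan cost = 35·1 + 5·7 + 35·2 + 5·1 + 55·3 = $310.
Optimal plan:
  Elko->R1: 35 units
  Elko->R4: 45 units
  Tempe->R2: 5 units
  Tempe->R3: 35 units
  Tempe->R4: 15 units
Optimal cost = $180.
Saving = 310 − 180 = $130.

130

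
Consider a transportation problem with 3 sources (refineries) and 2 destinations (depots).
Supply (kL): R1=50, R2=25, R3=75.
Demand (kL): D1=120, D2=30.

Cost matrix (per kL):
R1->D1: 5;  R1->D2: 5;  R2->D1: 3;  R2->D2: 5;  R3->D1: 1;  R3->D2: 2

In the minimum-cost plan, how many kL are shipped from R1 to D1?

The minimum-cost plan:
  R1–D1: 20 × 5 = 100
  R1–D2: 30 × 5 = 150
  R2–D1: 25 × 3 = 75
  R3–D1: 75 × 1 = 75
Total cost = 400.
So R1→D1 carries 20 kL.

20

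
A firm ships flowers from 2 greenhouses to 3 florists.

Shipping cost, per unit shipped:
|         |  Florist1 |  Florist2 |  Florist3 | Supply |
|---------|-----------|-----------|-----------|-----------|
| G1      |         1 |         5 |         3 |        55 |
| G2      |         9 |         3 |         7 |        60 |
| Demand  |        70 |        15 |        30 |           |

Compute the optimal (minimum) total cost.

A cheapest plan:
  G1→Florist1: 55 × 1 = 55
  G2→Florist1: 15 × 9 = 135
  G2→Florist2: 15 × 3 = 45
  G2→Florist3: 30 × 7 = 210
Total = 55 + 135 + 45 + 210 = 445.
(Supply check: G1 ships 55; G2 ships 60.)

445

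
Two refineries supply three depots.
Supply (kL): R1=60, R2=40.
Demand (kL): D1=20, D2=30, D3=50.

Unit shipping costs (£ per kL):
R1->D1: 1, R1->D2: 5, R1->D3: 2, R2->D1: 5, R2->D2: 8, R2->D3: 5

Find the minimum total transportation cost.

390

Optimal allocation:
  R1->D1: 20 × £1 = £20
  R1->D2: 30 × £5 = £150
  R1->D3: 10 × £2 = £20
  R2->D3: 40 × £5 = £200
Total = 20 + 150 + 20 + 200 = £390.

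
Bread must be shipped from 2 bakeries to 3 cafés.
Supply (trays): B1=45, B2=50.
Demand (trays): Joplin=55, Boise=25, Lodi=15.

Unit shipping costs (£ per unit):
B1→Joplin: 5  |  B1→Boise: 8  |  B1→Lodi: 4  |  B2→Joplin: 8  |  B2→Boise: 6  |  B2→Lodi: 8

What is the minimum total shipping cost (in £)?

560

One minimum-cost allocation:
  B1->Joplin: 30 × £5 = £150
  B1->Lodi: 15 × £4 = £60
  B2->Joplin: 25 × £8 = £200
  B2->Boise: 25 × £6 = £150
Total = 150 + 60 + 200 + 150 = £560.
(Supply check: B1 ships 45; B2 ships 50.)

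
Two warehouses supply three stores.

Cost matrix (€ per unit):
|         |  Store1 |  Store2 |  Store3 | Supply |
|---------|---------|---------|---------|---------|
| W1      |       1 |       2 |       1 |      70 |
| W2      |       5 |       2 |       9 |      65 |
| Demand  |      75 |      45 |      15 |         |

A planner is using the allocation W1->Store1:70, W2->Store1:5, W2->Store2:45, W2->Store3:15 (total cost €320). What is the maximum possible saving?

60

Current plan cost = 70·1 + 5·5 + 45·2 + 15·9 = €320.
Optimal plan:
  W1–Store1: 55 × €1 = €55
  W1–Store3: 15 × €1 = €15
  W2–Store1: 20 × €5 = €100
  W2–Store2: 45 × €2 = €90
Optimal cost = €260.
Saving = 320 − 260 = €60.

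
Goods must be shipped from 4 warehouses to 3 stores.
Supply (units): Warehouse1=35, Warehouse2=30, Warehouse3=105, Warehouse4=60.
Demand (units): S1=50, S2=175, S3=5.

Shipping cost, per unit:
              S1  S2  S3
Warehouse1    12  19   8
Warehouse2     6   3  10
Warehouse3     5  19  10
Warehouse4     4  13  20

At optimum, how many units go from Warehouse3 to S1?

Solving gives:
  Warehouse1–S2: 30 × 19 = 570
  Warehouse1–S3: 5 × 8 = 40
  Warehouse2–S2: 30 × 3 = 90
  Warehouse3–S1: 50 × 5 = 250
  Warehouse3–S2: 55 × 19 = 1045
  Warehouse4–S2: 60 × 13 = 780
Total cost = 2775.
So Warehouse3→S1 carries 50 units.

50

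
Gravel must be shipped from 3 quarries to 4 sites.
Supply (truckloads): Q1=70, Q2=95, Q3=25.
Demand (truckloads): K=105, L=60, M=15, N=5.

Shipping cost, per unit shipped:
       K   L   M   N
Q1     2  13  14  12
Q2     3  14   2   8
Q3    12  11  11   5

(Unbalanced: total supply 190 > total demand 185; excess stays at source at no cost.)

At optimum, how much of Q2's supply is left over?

5

An optimal plan:
  Q1->K: 70 × 2 = 140
  Q2->K: 35 × 3 = 105
  Q2->L: 40 × 14 = 560
  Q2->M: 15 × 2 = 30
  Q3->L: 20 × 11 = 220
  Q3->N: 5 × 5 = 25
Total cost = 1080.
Q2 ships 90 of its 95, leaving 5.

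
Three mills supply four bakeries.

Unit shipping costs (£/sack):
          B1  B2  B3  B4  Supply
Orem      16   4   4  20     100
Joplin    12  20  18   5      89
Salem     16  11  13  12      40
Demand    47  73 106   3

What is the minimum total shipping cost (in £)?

A cheapest plan:
  Orem->B2: 33 sacks
  Orem->B3: 67 sacks
  Joplin->B1: 47 sacks
  Joplin->B3: 39 sacks
  Joplin->B4: 3 sacks
  Salem->B2: 40 sacks
Total cost = £2121.

2121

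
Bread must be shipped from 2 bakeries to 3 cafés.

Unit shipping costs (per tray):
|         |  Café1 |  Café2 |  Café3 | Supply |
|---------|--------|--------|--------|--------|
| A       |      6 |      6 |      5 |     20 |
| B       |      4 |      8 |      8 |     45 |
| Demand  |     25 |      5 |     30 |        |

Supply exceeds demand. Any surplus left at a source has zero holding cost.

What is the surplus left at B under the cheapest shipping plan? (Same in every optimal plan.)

5

An optimal plan:
  A–Café3: 20 trays
  B–Café1: 25 trays
  B–Café2: 5 trays
  B–Café3: 10 trays
Total cost = 320.
B ships 40 of its 45, leaving 5.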